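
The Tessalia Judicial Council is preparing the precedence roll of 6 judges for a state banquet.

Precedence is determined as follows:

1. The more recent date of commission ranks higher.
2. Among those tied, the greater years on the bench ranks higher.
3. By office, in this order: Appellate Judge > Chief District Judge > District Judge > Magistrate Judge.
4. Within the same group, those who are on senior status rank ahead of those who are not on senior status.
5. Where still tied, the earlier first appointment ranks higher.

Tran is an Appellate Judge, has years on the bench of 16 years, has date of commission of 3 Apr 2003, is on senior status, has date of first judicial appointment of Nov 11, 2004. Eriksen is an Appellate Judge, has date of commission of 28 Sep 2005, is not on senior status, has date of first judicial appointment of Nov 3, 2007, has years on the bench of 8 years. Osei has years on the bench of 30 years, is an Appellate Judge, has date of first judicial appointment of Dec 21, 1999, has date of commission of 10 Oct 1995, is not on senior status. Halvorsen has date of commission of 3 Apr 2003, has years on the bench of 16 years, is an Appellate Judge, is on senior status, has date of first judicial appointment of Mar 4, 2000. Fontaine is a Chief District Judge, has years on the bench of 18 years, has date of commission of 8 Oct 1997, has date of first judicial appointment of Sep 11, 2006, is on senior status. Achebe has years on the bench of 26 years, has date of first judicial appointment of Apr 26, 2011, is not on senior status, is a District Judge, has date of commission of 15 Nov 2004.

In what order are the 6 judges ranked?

Eriksen, Achebe, Halvorsen, Tran, Fontaine, Osei

By date of commission (later first): Eriksen (28 Sep 2005); then Achebe (15 Nov 2004); then Halvorsen and Tran (both 3 Apr 2003); then Fontaine (8 Oct 1997); then Osei (10 Oct 1995).
Halvorsen and Tran both have years on the bench 16 years, so the next rule applies.
Halvorsen and Tran are each Appellate Judge, so the next rule applies.
Halvorsen and Tran are each on senior status, so the next rule applies.
Among Halvorsen and Tran, by date of first judicial appointment (earlier first): Halvorsen (Mar 4, 2000) before Tran (Nov 11, 2004).
Full order: Eriksen, Achebe, Halvorsen, Tran, Fontaine, Osei.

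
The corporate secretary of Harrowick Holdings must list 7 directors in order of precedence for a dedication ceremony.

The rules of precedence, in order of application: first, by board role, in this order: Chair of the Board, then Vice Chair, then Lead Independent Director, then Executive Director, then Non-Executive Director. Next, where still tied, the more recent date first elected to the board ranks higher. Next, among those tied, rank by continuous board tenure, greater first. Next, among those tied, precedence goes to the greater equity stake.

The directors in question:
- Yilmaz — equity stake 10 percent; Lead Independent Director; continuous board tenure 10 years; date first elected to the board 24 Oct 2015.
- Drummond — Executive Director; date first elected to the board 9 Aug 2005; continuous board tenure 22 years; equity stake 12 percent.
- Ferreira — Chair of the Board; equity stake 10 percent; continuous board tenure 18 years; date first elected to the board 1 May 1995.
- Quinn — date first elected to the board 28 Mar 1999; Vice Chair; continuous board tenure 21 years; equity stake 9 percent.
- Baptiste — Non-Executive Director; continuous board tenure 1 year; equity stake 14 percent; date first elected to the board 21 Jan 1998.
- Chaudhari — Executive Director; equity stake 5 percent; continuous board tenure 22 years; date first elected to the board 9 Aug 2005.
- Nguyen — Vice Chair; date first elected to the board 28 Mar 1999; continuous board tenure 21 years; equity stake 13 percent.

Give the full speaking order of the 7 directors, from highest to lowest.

By board role: Ferreira (Chair of the Board); then Nguyen and Quinn (Vice Chair); then Yilmaz (Lead Independent Director); then Drummond and Chaudhari (Executive Director); then Baptiste (Non-Executive Director).
Nguyen and Quinn both have date first elected to the board 28 Mar 1999, so the next rule applies.
Nguyen and Quinn both have continuous board tenure 21 years, so the next rule applies.
Among Nguyen and Quinn, by equity stake (higher first): Nguyen (13 percent) before Quinn (9 percent).
Drummond and Chaudhari both have date first elected to the board 9 Aug 2005, so the next rule applies.
Drummond and Chaudhari both have continuous board tenure 22 years, so the next rule applies.
Among Drummond and Chaudhari, by equity stake (higher first): Drummond (12 percent) before Chaudhari (5 percent).
Full order: Ferreira, Nguyen, Quinn, Yilmaz, Drummond, Chaudhari, Baptiste.

Ferreira, Nguyen, Quinn, Yilmaz, Drummond, Chaudhari, Baptiste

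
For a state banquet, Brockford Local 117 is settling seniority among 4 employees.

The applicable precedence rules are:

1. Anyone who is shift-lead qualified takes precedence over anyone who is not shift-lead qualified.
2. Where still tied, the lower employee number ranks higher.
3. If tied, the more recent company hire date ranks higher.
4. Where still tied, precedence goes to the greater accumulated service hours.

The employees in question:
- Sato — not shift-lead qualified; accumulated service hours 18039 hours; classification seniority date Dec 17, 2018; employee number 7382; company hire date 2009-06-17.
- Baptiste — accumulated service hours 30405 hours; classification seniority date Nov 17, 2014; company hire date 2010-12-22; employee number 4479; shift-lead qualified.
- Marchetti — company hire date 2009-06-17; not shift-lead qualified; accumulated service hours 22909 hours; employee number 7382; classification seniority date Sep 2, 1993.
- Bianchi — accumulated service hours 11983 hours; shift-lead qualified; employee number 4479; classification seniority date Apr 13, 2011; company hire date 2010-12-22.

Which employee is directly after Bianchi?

Marchetti

By the first rule: Baptiste and Bianchi (both shift-lead qualified); then Marchetti and Sato (both not shift-lead qualified).
Baptiste and Bianchi both have employee number 4479, so the next rule applies.
Baptiste and Bianchi both have company hire date 2010-12-22, so the next rule applies.
Among Baptiste and Bianchi, by accumulated service hours (higher first): Baptiste (30405 hours) before Bianchi (11983 hours).
Marchetti and Sato both have employee number 7382, so the next rule applies.
Marchetti and Sato both have company hire date 2009-06-17, so the next rule applies.
Among Marchetti and Sato, by accumulated service hours (higher first): Marchetti (22909 hours) before Sato (18039 hours).
Order: Baptiste, Bianchi, Marchetti, Sato.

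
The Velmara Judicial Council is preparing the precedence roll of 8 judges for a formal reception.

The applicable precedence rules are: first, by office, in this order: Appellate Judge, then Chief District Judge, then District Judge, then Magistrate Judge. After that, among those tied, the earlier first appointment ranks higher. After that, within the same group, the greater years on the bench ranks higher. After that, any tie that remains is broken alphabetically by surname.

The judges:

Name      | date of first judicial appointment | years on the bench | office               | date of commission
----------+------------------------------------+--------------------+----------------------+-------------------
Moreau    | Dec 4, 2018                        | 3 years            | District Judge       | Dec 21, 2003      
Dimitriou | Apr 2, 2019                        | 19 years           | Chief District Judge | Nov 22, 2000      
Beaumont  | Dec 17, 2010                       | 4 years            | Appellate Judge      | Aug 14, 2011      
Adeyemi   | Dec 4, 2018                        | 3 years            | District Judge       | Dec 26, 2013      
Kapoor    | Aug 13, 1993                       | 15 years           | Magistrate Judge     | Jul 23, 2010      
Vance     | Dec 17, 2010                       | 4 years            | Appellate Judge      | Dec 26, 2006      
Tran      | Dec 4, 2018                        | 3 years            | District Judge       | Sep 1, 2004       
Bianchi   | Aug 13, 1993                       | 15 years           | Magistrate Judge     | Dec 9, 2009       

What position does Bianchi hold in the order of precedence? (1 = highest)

By office: Beaumont and Vance (Appellate Judge); then Dimitriou (Chief District Judge); then Adeyemi, Moreau and Tran (District Judge); then Bianchi and Kapoor (Magistrate Judge).
Beaumont and Vance both have date of first judicial appointment Dec 17, 2010, so the next rule applies.
Beaumont and Vance both have years on the bench 4 years, so the next rule applies.
Among Beaumont and Vance, alphabetically by surname: Beaumont before Vance.
Adeyemi, Moreau and Tran all have date of first judicial appointment Dec 4, 2018, so the next rule applies.
Adeyemi, Moreau and Tran all have years on the bench 3 years, so the next rule applies.
Among Adeyemi, Moreau and Tran, alphabetically by surname: Adeyemi before Moreau before Tran.
Bianchi and Kapoor both have date of first judicial appointment Aug 13, 1993, so the next rule applies.
Bianchi and Kapoor both have years on the bench 15 years, so the next rule applies.
Among Bianchi and Kapoor, alphabetically by surname: Bianchi before Kapoor.
Order: Beaumont, Vance, Dimitriou, Adeyemi, Moreau, Tran, Bianchi, Kapoor. So position 7.

7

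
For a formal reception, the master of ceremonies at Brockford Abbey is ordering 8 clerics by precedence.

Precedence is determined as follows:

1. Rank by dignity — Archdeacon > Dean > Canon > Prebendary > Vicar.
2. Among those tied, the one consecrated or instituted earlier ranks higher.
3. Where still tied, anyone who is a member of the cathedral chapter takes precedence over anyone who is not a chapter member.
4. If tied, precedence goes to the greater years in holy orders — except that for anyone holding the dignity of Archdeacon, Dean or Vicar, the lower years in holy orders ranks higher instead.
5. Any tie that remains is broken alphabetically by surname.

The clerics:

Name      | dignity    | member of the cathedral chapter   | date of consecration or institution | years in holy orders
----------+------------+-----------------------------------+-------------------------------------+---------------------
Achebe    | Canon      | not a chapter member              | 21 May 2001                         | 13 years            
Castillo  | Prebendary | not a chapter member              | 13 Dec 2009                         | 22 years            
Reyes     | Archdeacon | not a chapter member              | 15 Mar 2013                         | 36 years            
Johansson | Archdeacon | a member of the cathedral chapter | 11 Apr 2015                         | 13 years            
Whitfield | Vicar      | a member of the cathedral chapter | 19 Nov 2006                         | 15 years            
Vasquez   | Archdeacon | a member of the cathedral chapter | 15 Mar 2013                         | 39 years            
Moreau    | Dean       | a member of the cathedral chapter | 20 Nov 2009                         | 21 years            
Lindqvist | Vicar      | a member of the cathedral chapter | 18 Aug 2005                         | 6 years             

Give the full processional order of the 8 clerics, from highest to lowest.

By dignity: Vasquez, Reyes and Johansson (Archdeacon); then Moreau (Dean); then Achebe (Canon); then Castillo (Prebendary); then Lindqvist and Whitfield (Vicar).
Among Vasquez, Reyes and Johansson, by date of consecration or institution (earlier first): Vasquez and Reyes (15 Mar 2013) before Johansson (11 Apr 2015).
Among Vasquez and Reyes, a member of the cathedral chapter before not a chapter member: Vasquez (a member of the cathedral chapter) before Reyes (not a chapter member).
Among Lindqvist and Whitfield, by date of consecration or institution (earlier first): Lindqvist (18 Aug 2005) before Whitfield (19 Nov 2006).
Full order: Vasquez, Reyes, Johansson, Moreau, Achebe, Castillo, Lindqvist, Whitfield.

Vasquez, Reyes, Johansson, Moreau, Achebe, Castillo, Lindqvist, Whitfield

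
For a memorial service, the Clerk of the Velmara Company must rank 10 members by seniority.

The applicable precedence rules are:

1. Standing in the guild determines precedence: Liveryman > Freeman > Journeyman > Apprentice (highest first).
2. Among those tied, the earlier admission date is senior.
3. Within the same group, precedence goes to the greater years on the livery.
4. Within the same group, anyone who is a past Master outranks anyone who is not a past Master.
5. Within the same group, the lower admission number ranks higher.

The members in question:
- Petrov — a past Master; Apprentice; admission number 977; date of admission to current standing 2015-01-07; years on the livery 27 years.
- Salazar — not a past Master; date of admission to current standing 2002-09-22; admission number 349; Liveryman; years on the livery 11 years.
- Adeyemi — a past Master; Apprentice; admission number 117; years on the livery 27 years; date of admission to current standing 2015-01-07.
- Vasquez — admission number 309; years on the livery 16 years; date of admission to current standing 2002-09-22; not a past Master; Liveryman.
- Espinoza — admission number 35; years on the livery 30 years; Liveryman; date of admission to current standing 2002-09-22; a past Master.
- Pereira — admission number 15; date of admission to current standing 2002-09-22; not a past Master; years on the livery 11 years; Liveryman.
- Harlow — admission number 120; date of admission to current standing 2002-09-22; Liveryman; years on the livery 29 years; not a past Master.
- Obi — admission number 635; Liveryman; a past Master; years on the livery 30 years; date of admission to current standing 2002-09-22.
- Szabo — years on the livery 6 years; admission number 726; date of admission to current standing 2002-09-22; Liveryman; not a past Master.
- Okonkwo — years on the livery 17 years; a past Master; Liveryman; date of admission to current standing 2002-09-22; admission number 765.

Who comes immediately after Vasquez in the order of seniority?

Pereira

By standing in the guild: Espinoza, Obi, Harlow, Okonkwo, Vasquez, Pereira, Salazar and Szabo (Liveryman); then Adeyemi and Petrov (Apprentice).
Espinoza, Obi, Harlow, Okonkwo, Vasquez, Pereira, Salazar and Szabo all have date of admission to current standing 2002-09-22, so the next rule applies.
Among Espinoza, Obi, Harlow, Okonkwo, Vasquez, Pereira, Salazar and Szabo, by years on the livery (higher first): Espinoza and Obi (30 years) before Harlow (29 years) before Okonkwo (17 years) before Vasquez (16 years) before Pereira and Salazar (11 years) before Szabo (6 years).
Espinoza and Obi are each a past Master, so the next rule applies.
Among Espinoza and Obi, by admission number (lower first): Espinoza (35) before Obi (635).
Pereira and Salazar are each not a past Master, so the next rule applies.
Among Pereira and Salazar, by admission number (lower first): Pereira (15) before Salazar (349).
Adeyemi and Petrov both have date of admission to current standing 2015-01-07, so the next rule applies.
Adeyemi and Petrov both have years on the livery 27 years, so the next rule applies.
Adeyemi and Petrov are each a past Master, so the next rule applies.
Among Adeyemi and Petrov, by admission number (lower first): Adeyemi (117) before Petrov (977).
Order: Espinoza, Obi, Harlow, Okonkwo, Vasquez, Pereira, Salazar, Szabo, Adeyemi, Petrov.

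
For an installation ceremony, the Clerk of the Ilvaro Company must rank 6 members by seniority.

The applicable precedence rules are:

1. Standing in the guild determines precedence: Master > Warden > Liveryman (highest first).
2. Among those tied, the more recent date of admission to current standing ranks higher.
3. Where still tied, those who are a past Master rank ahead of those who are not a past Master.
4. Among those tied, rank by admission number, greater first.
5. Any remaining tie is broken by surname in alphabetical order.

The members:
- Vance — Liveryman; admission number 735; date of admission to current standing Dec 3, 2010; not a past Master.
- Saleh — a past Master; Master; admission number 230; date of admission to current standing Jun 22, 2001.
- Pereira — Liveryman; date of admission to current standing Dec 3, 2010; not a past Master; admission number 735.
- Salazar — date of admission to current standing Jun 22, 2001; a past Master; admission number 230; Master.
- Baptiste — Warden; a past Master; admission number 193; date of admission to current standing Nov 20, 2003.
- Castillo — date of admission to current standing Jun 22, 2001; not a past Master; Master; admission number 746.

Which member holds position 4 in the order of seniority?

Baptiste

By standing in the guild: Salazar, Saleh and Castillo (Master); then Baptiste (Warden); then Pereira and Vance (Liveryman).
Salazar, Saleh and Castillo all have date of admission to current standing Jun 22, 2001, so the next rule applies.
Among Salazar, Saleh and Castillo, a past Master before not a past Master: Salazar and Saleh (a past Master) before Castillo (not a past Master).
Salazar and Saleh both have admission number 230, so the next rule applies.
Among Salazar and Saleh, alphabetically by surname: Salazar before Saleh.
Pereira and Vance both have date of admission to current standing Dec 3, 2010, so the next rule applies.
Pereira and Vance are each not a past Master, so the next rule applies.
Pereira and Vance both have admission number 735, so the next rule applies.
Among Pereira and Vance, alphabetically by surname: Pereira before Vance.
Order: Salazar, Saleh, Castillo, Baptiste, Pereira, Vance.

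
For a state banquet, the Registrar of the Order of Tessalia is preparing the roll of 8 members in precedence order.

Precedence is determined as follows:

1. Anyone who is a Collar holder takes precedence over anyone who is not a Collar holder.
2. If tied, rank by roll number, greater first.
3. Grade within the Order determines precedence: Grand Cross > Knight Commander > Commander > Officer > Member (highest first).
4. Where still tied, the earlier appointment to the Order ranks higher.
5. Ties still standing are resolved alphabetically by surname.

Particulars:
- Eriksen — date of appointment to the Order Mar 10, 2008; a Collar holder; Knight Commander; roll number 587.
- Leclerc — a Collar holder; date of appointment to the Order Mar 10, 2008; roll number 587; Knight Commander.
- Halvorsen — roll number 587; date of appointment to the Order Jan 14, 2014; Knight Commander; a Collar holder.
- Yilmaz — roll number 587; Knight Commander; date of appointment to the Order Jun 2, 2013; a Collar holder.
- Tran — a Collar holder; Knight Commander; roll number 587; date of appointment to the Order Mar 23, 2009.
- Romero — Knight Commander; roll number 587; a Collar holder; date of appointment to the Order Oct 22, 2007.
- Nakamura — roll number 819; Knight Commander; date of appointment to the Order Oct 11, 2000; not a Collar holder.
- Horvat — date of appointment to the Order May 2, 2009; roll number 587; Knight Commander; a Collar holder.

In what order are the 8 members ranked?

Romero, Eriksen, Leclerc, Tran, Horvat, Yilmaz, Halvorsen, Nakamura

By the first rule: Romero, Eriksen, Leclerc, Tran, Horvat, Yilmaz and Halvorsen (each a Collar holder); then Nakamura (not a Collar holder).
Romero, Eriksen, Leclerc, Tran, Horvat, Yilmaz and Halvorsen all have roll number 587, so the next rule applies.
Romero, Eriksen, Leclerc, Tran, Horvat, Yilmaz and Halvorsen are each Knight Commander, so the next rule applies.
Among Romero, Eriksen, Leclerc, Tran, Horvat, Yilmaz and Halvorsen, by date of appointment to the Order (earlier first): Romero (Oct 22, 2007) before Eriksen and Leclerc (Mar 10, 2008) before Tran (Mar 23, 2009) before Horvat (May 2, 2009) before Yilmaz (Jun 2, 2013) before Halvorsen (Jan 14, 2014).
Among Eriksen and Leclerc, alphabetically by surname: Eriksen before Leclerc.
Full order: Romero, Eriksen, Leclerc, Tran, Horvat, Yilmaz, Halvorsen, Nakamura.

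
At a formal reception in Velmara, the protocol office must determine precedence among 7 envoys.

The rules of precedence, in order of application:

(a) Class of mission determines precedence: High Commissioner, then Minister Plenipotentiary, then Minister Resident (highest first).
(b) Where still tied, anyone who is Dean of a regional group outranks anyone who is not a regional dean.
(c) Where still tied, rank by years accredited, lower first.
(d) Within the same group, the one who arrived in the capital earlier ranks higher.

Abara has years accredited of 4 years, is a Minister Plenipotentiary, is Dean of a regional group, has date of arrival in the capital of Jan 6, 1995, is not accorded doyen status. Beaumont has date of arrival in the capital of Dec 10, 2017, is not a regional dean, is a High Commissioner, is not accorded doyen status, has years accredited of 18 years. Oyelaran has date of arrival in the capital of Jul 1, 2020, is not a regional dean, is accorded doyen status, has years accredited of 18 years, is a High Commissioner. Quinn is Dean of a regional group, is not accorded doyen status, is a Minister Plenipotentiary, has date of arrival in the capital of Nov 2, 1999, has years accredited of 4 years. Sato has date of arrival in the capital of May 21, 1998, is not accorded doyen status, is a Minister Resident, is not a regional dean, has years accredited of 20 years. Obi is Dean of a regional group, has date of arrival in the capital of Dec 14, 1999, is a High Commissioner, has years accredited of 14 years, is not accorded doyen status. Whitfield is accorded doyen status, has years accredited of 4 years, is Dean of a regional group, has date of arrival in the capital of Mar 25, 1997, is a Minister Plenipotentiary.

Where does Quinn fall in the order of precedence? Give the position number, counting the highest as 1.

6

By class of mission: Obi, Beaumont and Oyelaran (High Commissioner); then Abara, Whitfield and Quinn (Minister Plenipotentiary); then Sato (Minister Resident).
Among Obi, Beaumont and Oyelaran, Dean of a regional group before not a regional dean: Obi (Dean of a regional group) before Beaumont and Oyelaran (not a regional dean).
Beaumont and Oyelaran both have years accredited 18 years, so the next rule applies.
Among Beaumont and Oyelaran, by date of arrival in the capital (earlier first): Beaumont (Dec 10, 2017) before Oyelaran (Jul 1, 2020).
Abara, Whitfield and Quinn are each Dean of a regional group, so the next rule applies.
Abara, Whitfield and Quinn all have years accredited 4 years, so the next rule applies.
Among Abara, Whitfield and Quinn, by date of arrival in the capital (earlier first): Abara (Jan 6, 1995) before Whitfield (Mar 25, 1997) before Quinn (Nov 2, 1999).
Order: Obi, Beaumont, Oyelaran, Abara, Whitfield, Quinn, Sato. So position 6.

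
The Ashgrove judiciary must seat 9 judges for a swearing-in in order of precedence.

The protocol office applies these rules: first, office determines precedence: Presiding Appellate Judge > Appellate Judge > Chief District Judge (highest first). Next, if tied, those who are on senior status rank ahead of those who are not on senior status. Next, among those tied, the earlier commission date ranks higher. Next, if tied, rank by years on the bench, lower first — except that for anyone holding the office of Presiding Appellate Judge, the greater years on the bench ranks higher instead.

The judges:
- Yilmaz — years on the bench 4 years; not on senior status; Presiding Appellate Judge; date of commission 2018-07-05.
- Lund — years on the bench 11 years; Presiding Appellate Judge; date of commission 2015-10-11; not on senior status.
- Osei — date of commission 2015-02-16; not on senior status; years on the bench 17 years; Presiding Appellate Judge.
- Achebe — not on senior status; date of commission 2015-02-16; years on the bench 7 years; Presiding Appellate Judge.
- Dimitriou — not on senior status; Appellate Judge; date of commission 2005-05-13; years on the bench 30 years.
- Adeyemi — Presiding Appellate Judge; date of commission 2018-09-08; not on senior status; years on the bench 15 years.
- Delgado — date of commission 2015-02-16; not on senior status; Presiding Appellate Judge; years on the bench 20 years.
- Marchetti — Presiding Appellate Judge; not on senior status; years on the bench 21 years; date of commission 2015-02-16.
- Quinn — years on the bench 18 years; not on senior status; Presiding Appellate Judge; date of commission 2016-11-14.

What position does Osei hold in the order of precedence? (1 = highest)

By office: Marchetti, Delgado, Osei, Achebe, Lund, Quinn, Yilmaz and Adeyemi (Presiding Appellate Judge); then Dimitriou (Appellate Judge).
Marchetti, Delgado, Osei, Achebe, Lund, Quinn, Yilmaz and Adeyemi are each not on senior status, so the next rule applies.
Among Marchetti, Delgado, Osei, Achebe, Lund, Quinn, Yilmaz and Adeyemi, by date of commission (earlier first): Marchetti, Delgado, Osei and Achebe (2015-02-16) before Lund (2015-10-11) before Quinn (2016-11-14) before Yilmaz (2018-07-05) before Adeyemi (2018-09-08).
Among Marchetti, Delgado, Osei and Achebe, by years on the bench (higher first) (reversed rule for this group): Marchetti (21 years) before Delgado (20 years) before Osei (17 years) before Achebe (7 years).
Order: Marchetti, Delgado, Osei, Achebe, Lund, Quinn, Yilmaz, Adeyemi, Dimitriou. So position 3.

3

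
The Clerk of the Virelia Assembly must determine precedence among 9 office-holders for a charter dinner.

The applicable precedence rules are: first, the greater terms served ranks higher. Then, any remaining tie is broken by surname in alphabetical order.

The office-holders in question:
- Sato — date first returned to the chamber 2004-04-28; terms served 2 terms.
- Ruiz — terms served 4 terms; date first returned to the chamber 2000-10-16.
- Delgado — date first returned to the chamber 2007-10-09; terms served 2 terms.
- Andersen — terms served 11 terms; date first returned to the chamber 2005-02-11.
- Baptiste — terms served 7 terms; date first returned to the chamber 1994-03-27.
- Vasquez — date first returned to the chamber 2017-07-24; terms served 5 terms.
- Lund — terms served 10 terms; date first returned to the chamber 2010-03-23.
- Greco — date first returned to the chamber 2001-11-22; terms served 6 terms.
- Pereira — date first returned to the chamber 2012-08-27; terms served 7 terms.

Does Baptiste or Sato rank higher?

Baptiste

By terms served (higher first): Andersen (11 terms); then Lund (10 terms); then Baptiste and Pereira (both 7 terms); then Greco (6 terms); then Vasquez (5 terms); then Ruiz (4 terms); then Delgado and Sato (both 2 terms).
Among Baptiste and Pereira, alphabetically by surname: Baptiste before Pereira.
Among Delgado and Sato, alphabetically by surname: Delgado before Sato.
So Baptiste takes precedence.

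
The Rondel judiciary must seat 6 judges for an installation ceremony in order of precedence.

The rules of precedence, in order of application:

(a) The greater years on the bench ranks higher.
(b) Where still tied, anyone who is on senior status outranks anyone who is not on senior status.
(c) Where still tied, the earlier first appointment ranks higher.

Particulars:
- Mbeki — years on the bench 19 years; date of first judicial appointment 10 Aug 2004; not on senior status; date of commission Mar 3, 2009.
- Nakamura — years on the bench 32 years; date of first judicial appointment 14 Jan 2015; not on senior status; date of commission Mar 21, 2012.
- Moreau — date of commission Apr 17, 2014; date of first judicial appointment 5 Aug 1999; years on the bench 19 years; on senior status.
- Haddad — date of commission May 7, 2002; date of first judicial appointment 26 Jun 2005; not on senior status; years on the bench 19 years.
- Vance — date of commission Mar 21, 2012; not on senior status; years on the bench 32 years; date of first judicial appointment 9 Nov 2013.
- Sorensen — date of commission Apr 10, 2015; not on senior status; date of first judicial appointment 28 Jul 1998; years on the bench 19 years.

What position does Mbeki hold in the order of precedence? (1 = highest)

5

By years on the bench (higher first): Vance and Nakamura (both 32 years); then Moreau, Sorensen, Mbeki and Haddad (each 19 years).
Vance and Nakamura are each not on senior status, so the next rule applies.
Among Vance and Nakamura, by date of first judicial appointment (earlier first): Vance (9 Nov 2013) before Nakamura (14 Jan 2015).
Among Moreau, Sorensen, Mbeki and Haddad, on senior status before not on senior status: Moreau (on senior status) before Sorensen, Mbeki and Haddad (not on senior status).
Among Sorensen, Mbeki and Haddad, by date of first judicial appointment (earlier first): Sorensen (28 Jul 1998) before Mbeki (10 Aug 2004) before Haddad (26 Jun 2005).
Order: Vance, Nakamura, Moreau, Sorensen, Mbeki, Haddad. So position 5.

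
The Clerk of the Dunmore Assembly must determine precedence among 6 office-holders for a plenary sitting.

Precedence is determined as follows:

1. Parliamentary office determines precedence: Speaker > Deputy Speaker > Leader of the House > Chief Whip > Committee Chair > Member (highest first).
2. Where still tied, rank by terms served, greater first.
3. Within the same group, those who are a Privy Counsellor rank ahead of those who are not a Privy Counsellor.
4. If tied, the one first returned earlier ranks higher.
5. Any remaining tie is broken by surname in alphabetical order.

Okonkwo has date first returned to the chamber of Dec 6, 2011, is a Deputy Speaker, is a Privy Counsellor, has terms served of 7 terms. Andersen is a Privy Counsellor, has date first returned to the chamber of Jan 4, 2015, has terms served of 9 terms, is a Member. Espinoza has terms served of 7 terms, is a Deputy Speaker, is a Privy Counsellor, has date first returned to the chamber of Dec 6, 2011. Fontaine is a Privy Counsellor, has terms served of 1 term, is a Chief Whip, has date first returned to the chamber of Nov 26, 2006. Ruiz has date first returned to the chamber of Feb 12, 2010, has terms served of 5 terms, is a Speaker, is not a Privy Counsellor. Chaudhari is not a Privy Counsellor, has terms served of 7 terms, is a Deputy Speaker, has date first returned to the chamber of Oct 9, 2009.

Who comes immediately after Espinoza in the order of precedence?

Okonkwo

By parliamentary office: Ruiz (Speaker); then Espinoza, Okonkwo and Chaudhari (Deputy Speaker); then Fontaine (Chief Whip); then Andersen (Member).
Espinoza, Okonkwo and Chaudhari all have terms served 7 terms, so the next rule applies.
Among Espinoza, Okonkwo and Chaudhari, a Privy Counsellor before not a Privy Counsellor: Espinoza and Okonkwo (a Privy Counsellor) before Chaudhari (not a Privy Counsellor).
Espinoza and Okonkwo both have date first returned to the chamber Dec 6, 2011, so the next rule applies.
Among Espinoza and Okonkwo, alphabetically by surname: Espinoza before Okonkwo.
Order: Ruiz, Espinoza, Okonkwo, Chaudhari, Fontaine, Andersen.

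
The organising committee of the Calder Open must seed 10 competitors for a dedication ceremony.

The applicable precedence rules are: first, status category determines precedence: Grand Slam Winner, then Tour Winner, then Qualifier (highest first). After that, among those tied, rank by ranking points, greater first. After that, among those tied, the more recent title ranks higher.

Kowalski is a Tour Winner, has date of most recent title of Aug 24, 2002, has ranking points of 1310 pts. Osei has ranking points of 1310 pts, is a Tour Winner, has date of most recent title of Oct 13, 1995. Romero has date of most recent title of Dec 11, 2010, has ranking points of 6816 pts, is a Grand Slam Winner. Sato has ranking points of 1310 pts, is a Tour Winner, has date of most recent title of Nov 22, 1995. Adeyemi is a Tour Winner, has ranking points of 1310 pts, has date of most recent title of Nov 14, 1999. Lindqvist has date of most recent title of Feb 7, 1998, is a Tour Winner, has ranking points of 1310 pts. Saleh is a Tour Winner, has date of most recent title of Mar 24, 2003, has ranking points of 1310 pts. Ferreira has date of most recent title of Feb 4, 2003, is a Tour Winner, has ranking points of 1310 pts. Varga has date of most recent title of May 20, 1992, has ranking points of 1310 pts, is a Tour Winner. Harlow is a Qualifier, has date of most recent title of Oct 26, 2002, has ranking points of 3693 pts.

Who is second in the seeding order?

By status category: Romero (Grand Slam Winner); then Saleh, Ferreira, Kowalski, Adeyemi, Lindqvist, Sato, Osei and Varga (Tour Winner); then Harlow (Qualifier).
Saleh, Ferreira, Kowalski, Adeyemi, Lindqvist, Sato, Osei and Varga all have ranking points 1310 pts, so the next rule applies.
Among Saleh, Ferreira, Kowalski, Adeyemi, Lindqvist, Sato, Osei and Varga, by date of most recent title (later first): Saleh (Mar 24, 2003) before Ferreira (Feb 4, 2003) before Kowalski (Aug 24, 2002) before Adeyemi (Nov 14, 1999) before Lindqvist (Feb 7, 1998) before Sato (Nov 22, 1995) before Osei (Oct 13, 1995) before Varga (May 20, 1992).
Order: Romero, Saleh, Ferreira, Kowalski, Adeyemi, Lindqvist, Sato, Osei, Varga, Harlow.

Saleh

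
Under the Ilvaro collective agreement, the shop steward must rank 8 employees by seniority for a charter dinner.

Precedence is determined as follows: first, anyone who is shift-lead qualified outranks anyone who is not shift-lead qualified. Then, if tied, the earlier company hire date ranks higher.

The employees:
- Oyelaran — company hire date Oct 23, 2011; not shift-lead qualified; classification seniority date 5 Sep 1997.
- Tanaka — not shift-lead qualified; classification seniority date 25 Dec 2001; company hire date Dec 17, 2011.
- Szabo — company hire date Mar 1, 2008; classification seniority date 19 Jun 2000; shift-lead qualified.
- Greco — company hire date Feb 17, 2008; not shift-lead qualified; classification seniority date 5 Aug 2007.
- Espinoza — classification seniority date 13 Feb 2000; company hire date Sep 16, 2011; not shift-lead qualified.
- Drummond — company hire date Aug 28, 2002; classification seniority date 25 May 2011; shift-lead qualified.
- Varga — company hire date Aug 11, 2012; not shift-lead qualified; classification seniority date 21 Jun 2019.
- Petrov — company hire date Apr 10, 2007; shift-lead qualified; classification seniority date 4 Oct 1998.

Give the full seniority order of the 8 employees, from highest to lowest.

Drummond, Petrov, Szabo, Greco, Espinoza, Oyelaran, Tanaka, Varga

By the first rule: Drummond, Petrov and Szabo (each shift-lead qualified); then Greco, Espinoza, Oyelaran, Tanaka and Varga (each not shift-lead qualified).
Among Drummond, Petrov and Szabo, by company hire date (earlier first): Drummond (Aug 28, 2002) before Petrov (Apr 10, 2007) before Szabo (Mar 1, 2008).
Among Greco, Espinoza, Oyelaran, Tanaka and Varga, by company hire date (earlier first): Greco (Feb 17, 2008) before Espinoza (Sep 16, 2011) before Oyelaran (Oct 23, 2011) before Tanaka (Dec 17, 2011) before Varga (Aug 11, 2012).
Full order: Drummond, Petrov, Szabo, Greco, Espinoza, Oyelaran, Tanaka, Varga.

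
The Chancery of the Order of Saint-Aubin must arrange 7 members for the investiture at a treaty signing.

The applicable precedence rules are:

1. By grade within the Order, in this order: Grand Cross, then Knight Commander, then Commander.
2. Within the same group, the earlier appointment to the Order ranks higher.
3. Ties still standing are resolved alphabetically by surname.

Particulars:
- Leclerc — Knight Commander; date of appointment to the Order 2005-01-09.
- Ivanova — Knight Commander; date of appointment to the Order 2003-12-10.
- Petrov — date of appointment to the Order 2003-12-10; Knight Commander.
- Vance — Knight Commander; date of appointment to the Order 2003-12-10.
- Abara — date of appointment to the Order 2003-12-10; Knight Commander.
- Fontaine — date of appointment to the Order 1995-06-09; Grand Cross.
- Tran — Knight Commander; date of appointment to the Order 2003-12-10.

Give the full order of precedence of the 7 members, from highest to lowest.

Fontaine, Abara, Ivanova, Petrov, Tran, Vance, Leclerc

By grade within the Order: Fontaine (Grand Cross); then Abara, Ivanova, Petrov, Tran, Vance and Leclerc (Knight Commander).
Among Abara, Ivanova, Petrov, Tran, Vance and Leclerc, by date of appointment to the Order (earlier first): Abara, Ivanova, Petrov, Tran and Vance (2003-12-10) before Leclerc (2005-01-09).
Among Abara, Ivanova, Petrov, Tran and Vance, alphabetically by surname: Abara before Ivanova before Petrov before Tran before Vance.
Full order: Fontaine, Abara, Ivanova, Petrov, Tran, Vance, Leclerc.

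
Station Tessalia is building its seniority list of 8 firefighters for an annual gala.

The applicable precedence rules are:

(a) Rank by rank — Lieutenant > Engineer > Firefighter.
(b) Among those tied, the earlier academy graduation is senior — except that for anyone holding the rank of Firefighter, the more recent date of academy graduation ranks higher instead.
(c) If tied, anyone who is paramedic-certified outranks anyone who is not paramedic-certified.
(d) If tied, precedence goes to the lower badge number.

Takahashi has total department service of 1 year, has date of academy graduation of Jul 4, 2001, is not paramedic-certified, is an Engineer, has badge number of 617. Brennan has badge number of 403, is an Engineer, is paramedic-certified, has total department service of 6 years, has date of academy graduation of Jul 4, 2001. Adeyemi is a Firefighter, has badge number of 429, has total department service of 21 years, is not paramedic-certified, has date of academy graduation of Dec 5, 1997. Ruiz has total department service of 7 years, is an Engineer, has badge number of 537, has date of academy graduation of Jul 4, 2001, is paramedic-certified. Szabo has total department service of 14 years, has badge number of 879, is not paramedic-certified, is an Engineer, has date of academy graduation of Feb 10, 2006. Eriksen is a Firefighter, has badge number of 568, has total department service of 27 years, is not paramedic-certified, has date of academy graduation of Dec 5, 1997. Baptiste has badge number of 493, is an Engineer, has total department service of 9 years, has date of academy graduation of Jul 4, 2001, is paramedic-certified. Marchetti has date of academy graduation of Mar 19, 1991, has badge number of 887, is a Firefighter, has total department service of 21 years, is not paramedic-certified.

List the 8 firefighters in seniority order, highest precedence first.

Brennan, Baptiste, Ruiz, Takahashi, Szabo, Adeyemi, Eriksen, Marchetti

By rank: Brennan, Baptiste, Ruiz, Takahashi and Szabo (Engineer); then Adeyemi, Eriksen and Marchetti (Firefighter).
Among Brennan, Baptiste, Ruiz, Takahashi and Szabo, by date of academy graduation (earlier first): Brennan, Baptiste, Ruiz and Takahashi (Jul 4, 2001) before Szabo (Feb 10, 2006).
Among Brennan, Baptiste, Ruiz and Takahashi, paramedic-certified before not paramedic-certified: Brennan, Baptiste and Ruiz (paramedic-certified) before Takahashi (not paramedic-certified).
Among Brennan, Baptiste and Ruiz, by badge number (lower first): Brennan (403) before Baptiste (493) before Ruiz (537).
Among Adeyemi, Eriksen and Marchetti, by date of academy graduation (later first) (reversed rule for this group): Adeyemi and Eriksen (Dec 5, 1997) before Marchetti (Mar 19, 1991).
Adeyemi and Eriksen are each not paramedic-certified, so the next rule applies.
Among Adeyemi and Eriksen, by badge number (lower first): Adeyemi (429) before Eriksen (568).
Full order: Brennan, Baptiste, Ruiz, Takahashi, Szabo, Adeyemi, Eriksen, Marchetti.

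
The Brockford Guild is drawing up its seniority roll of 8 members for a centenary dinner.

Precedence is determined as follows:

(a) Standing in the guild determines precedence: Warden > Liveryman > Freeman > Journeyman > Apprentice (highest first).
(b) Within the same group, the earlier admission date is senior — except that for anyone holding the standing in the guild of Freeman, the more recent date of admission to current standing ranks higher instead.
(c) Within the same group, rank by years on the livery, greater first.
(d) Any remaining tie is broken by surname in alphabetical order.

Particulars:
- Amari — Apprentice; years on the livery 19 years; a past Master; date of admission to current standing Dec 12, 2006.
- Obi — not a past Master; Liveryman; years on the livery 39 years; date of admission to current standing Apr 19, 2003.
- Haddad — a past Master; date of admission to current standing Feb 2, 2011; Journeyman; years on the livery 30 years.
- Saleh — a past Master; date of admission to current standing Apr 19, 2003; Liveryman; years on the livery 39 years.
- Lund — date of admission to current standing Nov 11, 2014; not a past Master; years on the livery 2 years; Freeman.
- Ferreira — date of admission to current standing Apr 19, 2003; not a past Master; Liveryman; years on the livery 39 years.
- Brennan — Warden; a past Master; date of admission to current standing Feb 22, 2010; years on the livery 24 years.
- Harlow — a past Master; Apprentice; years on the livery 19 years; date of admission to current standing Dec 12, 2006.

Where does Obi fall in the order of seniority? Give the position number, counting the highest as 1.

3

By standing in the guild: Brennan (Warden); then Ferreira, Obi and Saleh (Liveryman); then Lund (Freeman); then Haddad (Journeyman); then Amari and Harlow (Apprentice).
Ferreira, Obi and Saleh all have date of admission to current standing Apr 19, 2003, so the next rule applies.
Ferreira, Obi and Saleh all have years on the livery 39 years, so the next rule applies.
Among Ferreira, Obi and Saleh, alphabetically by surname: Ferreira before Obi before Saleh.
Amari and Harlow both have date of admission to current standing Dec 12, 2006, so the next rule applies.
Amari and Harlow both have years on the livery 19 years, so the next rule applies.
Among Amari and Harlow, alphabetically by surname: Amari before Harlow.
Order: Brennan, Ferreira, Obi, Saleh, Lund, Haddad, Amari, Harlow. So position 3.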